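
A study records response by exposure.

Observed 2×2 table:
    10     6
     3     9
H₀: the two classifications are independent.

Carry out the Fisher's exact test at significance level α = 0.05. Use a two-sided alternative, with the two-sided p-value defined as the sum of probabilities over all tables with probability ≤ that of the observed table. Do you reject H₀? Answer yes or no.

Margins: r₁=16, r₂=12, c₁=13, c₂=15, n=28
p_obs = C(16,10)·C(12,3)/C(28,13); sum pmf over tables with pmf ≤ p_obs
p-value (two-sided) = 0.06707
At α=0.05: p ≥ α → fail to reject H₀

reject H₀: no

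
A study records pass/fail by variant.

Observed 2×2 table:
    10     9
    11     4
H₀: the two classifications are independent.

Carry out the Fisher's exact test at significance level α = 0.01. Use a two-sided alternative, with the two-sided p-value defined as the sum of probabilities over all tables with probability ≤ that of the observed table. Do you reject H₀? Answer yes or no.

reject H₀: no

Margins: r₁=19, r₂=15, c₁=21, c₂=13, n=34
p_obs = C(19,10)·C(15,11)/C(34,21); sum pmf over tables with pmf ≤ p_obs
p-value (two-sided) = 0.29551
At α=0.01: p ≥ α → fail to reject H₀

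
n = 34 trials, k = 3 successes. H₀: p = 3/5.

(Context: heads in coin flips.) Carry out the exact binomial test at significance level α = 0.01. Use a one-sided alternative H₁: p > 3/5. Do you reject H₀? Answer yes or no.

reject H₀: no

Exact binomial: n=34, k=3, p₀=3/5=0.6000
P(X≥3) from Σ C(n,i)·p₀^i·(1−p₀)^(n−i)
p-value (one-sided, H₁ greater) = 1.00000
At α=0.01: p ≥ α → fail to reject H₀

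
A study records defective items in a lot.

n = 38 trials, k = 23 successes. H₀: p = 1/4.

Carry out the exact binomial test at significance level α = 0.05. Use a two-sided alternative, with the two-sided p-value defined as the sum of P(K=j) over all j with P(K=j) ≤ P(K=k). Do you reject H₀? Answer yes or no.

Exact binomial: n=38, k=23, p₀=1/4=0.2500
P(X=j) = C(n,j)·p₀^j·(1−p₀)^(n−j); p = Σ P(X=j) over j with P(X=j) ≤ P(X=23)
p-value (two-sided) = 0.00000
At α=0.05: p < α → reject H₀

reject H₀: yes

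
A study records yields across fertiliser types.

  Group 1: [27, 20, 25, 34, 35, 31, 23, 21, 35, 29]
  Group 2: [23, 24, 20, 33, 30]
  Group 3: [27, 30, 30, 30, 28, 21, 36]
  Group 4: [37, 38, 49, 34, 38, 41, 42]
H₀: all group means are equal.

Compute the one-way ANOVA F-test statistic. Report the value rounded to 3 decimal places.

Group means [28.00, 26.00, 28.86, 39.86], grand mean 30.724
SSB = Σnᵢ(x̄ᵢ−x̄)² = 794.079; SSW = ΣΣ(x−x̄ᵢ)² = 665.714
MSB = 794.079/3 = 264.6929; MSW = 665.714/25 = 26.6286
F = MSB/MSW = 9.9402
df = (3, 25)

test statistic = 9.940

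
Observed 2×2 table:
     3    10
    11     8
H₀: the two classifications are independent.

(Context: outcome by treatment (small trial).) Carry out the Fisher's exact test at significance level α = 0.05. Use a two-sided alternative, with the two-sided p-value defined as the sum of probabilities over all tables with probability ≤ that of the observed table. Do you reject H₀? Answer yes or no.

reject H₀: no

Margins: r₁=13, r₂=19, c₁=14, c₂=18, n=32
p_obs = C(13,3)·C(19,11)/C(32,14); sum pmf over tables with pmf ≤ p_obs
p-value (two-sided) = 0.07511
At α=0.05: p ≥ α → fail to reject H₀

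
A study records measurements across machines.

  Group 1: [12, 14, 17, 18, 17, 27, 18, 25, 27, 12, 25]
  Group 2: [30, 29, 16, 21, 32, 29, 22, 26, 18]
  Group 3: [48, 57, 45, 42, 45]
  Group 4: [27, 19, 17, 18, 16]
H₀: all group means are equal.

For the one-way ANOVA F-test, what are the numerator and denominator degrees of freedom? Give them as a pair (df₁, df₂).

k = 4 groups, N = 30 total
df = (k−1, N−k) = (4−1, 30−4) = (3, 26)

degrees of freedom = [3, 26]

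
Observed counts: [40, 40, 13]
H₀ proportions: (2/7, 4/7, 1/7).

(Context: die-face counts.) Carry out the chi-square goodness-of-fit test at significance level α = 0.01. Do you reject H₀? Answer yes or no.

reject H₀: yes

n = 93; E_i = n·p_i = [26.57, 53.14, 13.29]
χ² = (40−26.57)²/26.57 + (40−53.14)²/53.14 + (13−13.29)²/13.29 = 10.0430
df = 2
p-value (upper-tail) = 0.00659
At α=0.01: p < α → reject H₀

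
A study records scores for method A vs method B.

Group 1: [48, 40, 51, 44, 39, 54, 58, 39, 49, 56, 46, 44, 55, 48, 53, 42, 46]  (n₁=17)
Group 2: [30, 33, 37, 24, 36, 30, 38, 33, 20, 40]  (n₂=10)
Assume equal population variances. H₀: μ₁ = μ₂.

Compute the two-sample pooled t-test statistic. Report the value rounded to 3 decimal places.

x̄₁=47.765, s₁=6.047, n₁=17
x̄₂=32.100, s₂=6.315, n₂=10
s_p² = [16·6.047² + 9·6.315²]/25 = 37.7584
SE = √(s_p²·(1/17+1/10)) = 2.4489
t = (47.765−32.100)/2.4489 = 6.3967
df = 25

test statistic = 6.397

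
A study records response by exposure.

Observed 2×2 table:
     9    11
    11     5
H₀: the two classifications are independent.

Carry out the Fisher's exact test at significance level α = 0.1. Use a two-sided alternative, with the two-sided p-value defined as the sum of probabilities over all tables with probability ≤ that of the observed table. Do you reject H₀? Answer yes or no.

Margins: r₁=20, r₂=16, c₁=20, c₂=16, n=36
p_obs = C(20,9)·C(16,11)/C(36,20); sum pmf over tables with pmf ≤ p_obs
p-value (two-sided) = 0.19141
At α=0.1: p ≥ α → fail to reject H₀

reject H₀: no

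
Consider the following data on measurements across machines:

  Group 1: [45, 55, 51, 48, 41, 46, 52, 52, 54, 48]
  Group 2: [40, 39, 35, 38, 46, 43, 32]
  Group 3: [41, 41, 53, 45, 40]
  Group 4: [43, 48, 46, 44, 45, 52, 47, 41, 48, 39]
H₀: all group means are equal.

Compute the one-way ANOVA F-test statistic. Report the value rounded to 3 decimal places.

test statistic = 7.372

Group means [49.20, 39.00, 44.00, 45.30], grand mean 44.938
SSB = Σnᵢ(x̄ᵢ−x̄)² = 434.175; SSW = ΣΣ(x−x̄ᵢ)² = 549.700
MSB = 434.175/3 = 144.7250; MSW = 549.700/28 = 19.6321
F = MSB/MSW = 7.3718
df = (3, 28)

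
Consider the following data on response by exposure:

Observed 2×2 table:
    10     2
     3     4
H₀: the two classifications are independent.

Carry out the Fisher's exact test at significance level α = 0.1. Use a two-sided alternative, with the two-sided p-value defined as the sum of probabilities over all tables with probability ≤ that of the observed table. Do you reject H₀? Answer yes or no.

Margins: r₁=12, r₂=7, c₁=13, c₂=6, n=19
p_obs = C(12,10)·C(7,3)/C(19,13); sum pmf over tables with pmf ≤ p_obs
p-value (two-sided) = 0.12874
At α=0.1: p ≥ α → fail to reject H₀

reject H₀: no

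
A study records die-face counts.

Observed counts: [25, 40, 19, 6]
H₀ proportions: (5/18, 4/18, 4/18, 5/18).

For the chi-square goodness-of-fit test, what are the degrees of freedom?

df = k − 1 = 4 − 1 = 3

degrees of freedom = 3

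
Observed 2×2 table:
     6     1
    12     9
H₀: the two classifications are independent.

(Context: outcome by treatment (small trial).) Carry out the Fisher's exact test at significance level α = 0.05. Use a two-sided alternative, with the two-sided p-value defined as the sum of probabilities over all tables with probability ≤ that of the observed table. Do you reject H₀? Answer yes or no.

reject H₀: no

Margins: r₁=7, r₂=21, c₁=18, c₂=10, n=28
p_obs = C(7,6)·C(21,12)/C(28,18); sum pmf over tables with pmf ≤ p_obs
p-value (two-sided) = 0.36424
At α=0.05: p ≥ α → fail to reject H₀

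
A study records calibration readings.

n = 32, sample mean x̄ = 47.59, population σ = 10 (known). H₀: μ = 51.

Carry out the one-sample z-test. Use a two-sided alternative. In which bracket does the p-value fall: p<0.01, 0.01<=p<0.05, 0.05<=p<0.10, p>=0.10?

SE = σ/√n = 10/√32 = 1.7678
z = (x̄−μ₀)/SE = (47.59−51)/1.7678 = -1.9290
p-value (two-sided) = 0.05373
→ bracket: 0.05<=p<0.10

p-value bracket: 0.05<=p<0.10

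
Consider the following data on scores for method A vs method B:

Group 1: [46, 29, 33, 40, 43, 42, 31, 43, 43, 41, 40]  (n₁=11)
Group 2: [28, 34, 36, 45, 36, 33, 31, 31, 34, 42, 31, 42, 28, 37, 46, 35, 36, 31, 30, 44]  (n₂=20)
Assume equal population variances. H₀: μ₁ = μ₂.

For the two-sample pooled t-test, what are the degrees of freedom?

degrees of freedom = 29

df = n₁ + n₂ − 2 = 11 + 20 − 2 = 29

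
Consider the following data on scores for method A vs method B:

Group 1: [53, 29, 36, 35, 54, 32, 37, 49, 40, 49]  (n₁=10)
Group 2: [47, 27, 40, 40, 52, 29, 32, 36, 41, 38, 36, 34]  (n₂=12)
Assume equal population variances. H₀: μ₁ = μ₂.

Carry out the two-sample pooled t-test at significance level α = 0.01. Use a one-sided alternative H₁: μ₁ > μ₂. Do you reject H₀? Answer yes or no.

reject H₀: no

x̄₁=41.400, s₁=9.082, n₁=10
x̄₂=37.667, s₂=7.101, n₂=12
s_p² = [9·9.082² + 11·7.101²]/20 = 64.8533
SE = √(s_p²·(1/10+1/12)) = 3.4482
t = (41.400−37.667)/3.4482 = 1.0827
df = 20
p-value (one-sided, H₁ greater) = 0.14591
At α=0.01: p ≥ α → fail to reject H₀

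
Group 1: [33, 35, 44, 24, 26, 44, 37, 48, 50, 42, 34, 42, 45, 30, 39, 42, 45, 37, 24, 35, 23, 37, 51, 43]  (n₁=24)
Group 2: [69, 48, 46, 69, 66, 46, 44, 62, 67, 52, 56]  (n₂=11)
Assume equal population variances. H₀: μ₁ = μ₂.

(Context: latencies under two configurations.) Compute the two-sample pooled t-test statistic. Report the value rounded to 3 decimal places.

test statistic = -5.899

x̄₁=37.917, s₁=8.193, n₁=24
x̄₂=56.818, s₂=10.058, n₂=11
s_p² = [23·8.193² + 10·10.058²]/33 = 77.4385
SE = √(s_p²·(1/24+1/11)) = 3.2041
t = (37.917−56.818)/3.2041 = -5.8991
df = 33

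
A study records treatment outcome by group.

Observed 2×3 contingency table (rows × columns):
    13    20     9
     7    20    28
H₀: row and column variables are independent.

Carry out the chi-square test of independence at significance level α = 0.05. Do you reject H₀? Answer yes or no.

reject H₀: yes

Row totals [42, 55], col totals [20, 40, 37], n=97
χ² = (13−8.66)²/8.66 + (20−17.32)²/17.32 + (9−16.02)²/16.02 + (7−11.34)²/11.34 + (20−22.68)²/22.68 + (28−20.98)²/20.98 = 9.9940
df = 2
p-value (upper-tail) = 0.00676
At α=0.05: p < α → reject H₀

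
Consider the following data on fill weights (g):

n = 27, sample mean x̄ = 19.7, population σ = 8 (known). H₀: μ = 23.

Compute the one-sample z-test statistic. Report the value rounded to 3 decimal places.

test statistic = -2.143

SE = σ/√n = 8/√27 = 1.5396
z = (x̄−μ₀)/SE = (19.7−23)/1.5396 = -2.1434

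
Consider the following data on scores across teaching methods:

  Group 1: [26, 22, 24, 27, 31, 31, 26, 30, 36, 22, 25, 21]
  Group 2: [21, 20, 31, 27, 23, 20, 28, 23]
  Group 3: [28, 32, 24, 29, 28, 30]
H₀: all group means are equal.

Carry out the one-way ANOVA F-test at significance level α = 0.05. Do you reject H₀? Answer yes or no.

reject H₀: no

Group means [26.75, 24.12, 28.50], grand mean 26.346
SSB = Σnᵢ(x̄ᵢ−x̄)² = 69.260; SSW = ΣΣ(x−x̄ᵢ)² = 374.625
MSB = 69.260/2 = 34.6298; MSW = 374.625/23 = 16.2880
F = MSB/MSW = 2.1261
df = (2, 23)
p-value (upper-tail) = 0.14215
At α=0.05: p ≥ α → fail to reject H₀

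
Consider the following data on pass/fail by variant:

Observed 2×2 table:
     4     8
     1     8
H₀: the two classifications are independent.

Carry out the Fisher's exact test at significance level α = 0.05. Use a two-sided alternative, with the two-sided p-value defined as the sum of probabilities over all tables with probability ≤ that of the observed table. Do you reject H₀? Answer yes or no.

reject H₀: no

Margins: r₁=12, r₂=9, c₁=5, c₂=16, n=21
p_obs = C(12,4)·C(9,1)/C(21,5); sum pmf over tables with pmf ≤ p_obs
p-value (two-sided) = 0.33835
At α=0.05: p ≥ α → fail to reject H₀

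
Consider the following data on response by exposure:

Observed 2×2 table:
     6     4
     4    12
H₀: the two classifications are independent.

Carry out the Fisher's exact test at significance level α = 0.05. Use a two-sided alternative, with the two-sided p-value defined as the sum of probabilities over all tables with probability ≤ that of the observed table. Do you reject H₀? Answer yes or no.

Margins: r₁=10, r₂=16, c₁=10, c₂=16, n=26
p_obs = C(10,6)·C(16,4)/C(26,10); sum pmf over tables with pmf ≤ p_obs
p-value (two-sided) = 0.10870
At α=0.05: p ≥ α → fail to reject H₀

reject H₀: no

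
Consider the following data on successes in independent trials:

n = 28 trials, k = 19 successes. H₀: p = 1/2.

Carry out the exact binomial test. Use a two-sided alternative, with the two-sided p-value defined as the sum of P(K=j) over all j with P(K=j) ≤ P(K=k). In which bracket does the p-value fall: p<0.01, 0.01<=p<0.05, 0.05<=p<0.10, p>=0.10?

p-value bracket: 0.05<=p<0.10

Exact binomial: n=28, k=19, p₀=1/2=0.5000
P(X=j) = C(n,j)·p₀^j·(1−p₀)^(n−j); p = Σ P(X=j) over j with P(X=j) ≤ P(X=19)
p-value (two-sided) = 0.08716
→ bracket: 0.05<=p<0.10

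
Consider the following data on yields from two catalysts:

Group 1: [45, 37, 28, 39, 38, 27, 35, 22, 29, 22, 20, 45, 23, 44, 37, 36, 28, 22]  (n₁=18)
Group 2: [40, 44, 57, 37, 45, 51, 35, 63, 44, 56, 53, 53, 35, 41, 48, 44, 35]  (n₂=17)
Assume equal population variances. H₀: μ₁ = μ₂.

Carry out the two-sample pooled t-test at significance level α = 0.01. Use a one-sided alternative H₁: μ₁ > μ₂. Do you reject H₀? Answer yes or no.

reject H₀: no

x̄₁=32.056, s₁=8.516, n₁=18
x̄₂=45.941, s₂=8.496, n₂=17
s_p² = [17·8.516² + 16·8.496²]/33 = 72.3602
SE = √(s_p²·(1/18+1/17)) = 2.8769
t = (32.056−45.941)/2.8769 = -4.8266
df = 33
p-value (one-sided, H₁ greater) = 0.99998
At α=0.01: p ≥ α → fail to reject H₀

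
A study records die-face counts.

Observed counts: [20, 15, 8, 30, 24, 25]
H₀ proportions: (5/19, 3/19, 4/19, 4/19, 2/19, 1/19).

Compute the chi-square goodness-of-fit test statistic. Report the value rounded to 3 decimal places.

n = 122; E_i = n·p_i = [32.11, 19.26, 25.68, 25.68, 12.84, 6.42]
χ² = (20−32.11)²/32.11 + (15−19.26)²/19.26 + (8−25.68)²/25.68 + (30−25.68)²/25.68 + (24−12.84)²/12.84 + (25−6.42)²/6.42 = 81.8607
df = 5

test statistic = 81.861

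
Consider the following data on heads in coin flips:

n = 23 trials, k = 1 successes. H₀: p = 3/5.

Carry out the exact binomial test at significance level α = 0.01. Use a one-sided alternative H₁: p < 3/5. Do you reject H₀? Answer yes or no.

reject H₀: yes

Exact binomial: n=23, k=1, p₀=3/5=0.6000
P(X≤1) from Σ C(n,i)·p₀^i·(1−p₀)^(n−i)
p-value (one-sided, H₁ less) = 0.00000
At α=0.01: p < α → reject H₀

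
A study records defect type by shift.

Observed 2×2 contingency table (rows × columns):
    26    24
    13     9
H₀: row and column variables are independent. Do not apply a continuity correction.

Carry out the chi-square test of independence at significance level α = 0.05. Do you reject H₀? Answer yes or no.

Row totals [50, 22], col totals [39, 33], n=72
χ² = (26−27.08)²/27.08 + (24−22.92)²/22.92 + (13−11.92)²/11.92 + (9−10.08)²/10.08 = 0.3094
df = 1
p-value (upper-tail) = 0.57804
At α=0.05: p ≥ α → fail to reject H₀

reject H₀: no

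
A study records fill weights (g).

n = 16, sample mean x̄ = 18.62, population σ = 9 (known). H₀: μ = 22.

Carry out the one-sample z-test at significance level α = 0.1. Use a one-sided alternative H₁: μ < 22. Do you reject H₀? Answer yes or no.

SE = σ/√n = 9/√16 = 2.2500
z = (x̄−μ₀)/SE = (18.62−22)/2.2500 = -1.5022
p-value (one-sided, H₁ less) = 0.06652
At α=0.1: p < α → reject H₀

reject H₀: yes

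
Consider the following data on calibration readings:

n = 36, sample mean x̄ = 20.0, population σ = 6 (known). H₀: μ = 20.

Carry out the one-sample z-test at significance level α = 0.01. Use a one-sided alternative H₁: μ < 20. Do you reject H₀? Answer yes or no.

SE = σ/√n = 6/√36 = 1.0000
z = (x̄−μ₀)/SE = (20.0−20)/1.0000 = 0.0000
p-value (one-sided, H₁ less) = 0.50000
At α=0.01: p ≥ α → fail to reject H₀

reject H₀: no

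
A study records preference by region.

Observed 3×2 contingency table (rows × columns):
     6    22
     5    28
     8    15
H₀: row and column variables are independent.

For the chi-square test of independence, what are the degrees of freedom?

degrees of freedom = 2

df = (r−1)(c−1) = (3−1)·(2−1) = 2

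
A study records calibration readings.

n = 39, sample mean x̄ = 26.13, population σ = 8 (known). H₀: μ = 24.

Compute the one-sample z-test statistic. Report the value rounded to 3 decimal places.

test statistic = 1.663

SE = σ/√n = 8/√39 = 1.2810
z = (x̄−μ₀)/SE = (26.13−24)/1.2810 = 1.6627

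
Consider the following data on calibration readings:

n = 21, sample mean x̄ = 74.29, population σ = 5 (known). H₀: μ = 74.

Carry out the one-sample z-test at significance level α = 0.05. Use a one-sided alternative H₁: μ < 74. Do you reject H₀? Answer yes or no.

reject H₀: no

SE = σ/√n = 5/√21 = 1.0911
z = (x̄−μ₀)/SE = (74.29−74)/1.0911 = 0.2658
p-value (one-sided, H₁ less) = 0.60480
At α=0.05: p ≥ α → fail to reject H₀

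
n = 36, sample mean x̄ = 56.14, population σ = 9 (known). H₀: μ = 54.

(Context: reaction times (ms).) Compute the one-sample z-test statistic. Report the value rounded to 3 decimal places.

SE = σ/√n = 9/√36 = 1.5000
z = (x̄−μ₀)/SE = (56.14−54)/1.5000 = 1.4267

test statistic = 1.427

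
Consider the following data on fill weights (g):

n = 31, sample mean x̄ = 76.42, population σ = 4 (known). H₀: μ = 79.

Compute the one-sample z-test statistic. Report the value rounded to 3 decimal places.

test statistic = -3.591

SE = σ/√n = 4/√31 = 0.7184
z = (x̄−μ₀)/SE = (76.42−79)/0.7184 = -3.5912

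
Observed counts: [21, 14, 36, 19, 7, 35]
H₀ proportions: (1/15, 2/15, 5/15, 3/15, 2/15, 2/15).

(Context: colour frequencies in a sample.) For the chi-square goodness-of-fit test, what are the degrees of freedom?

degrees of freedom = 5

df = k − 1 = 6 − 1 = 5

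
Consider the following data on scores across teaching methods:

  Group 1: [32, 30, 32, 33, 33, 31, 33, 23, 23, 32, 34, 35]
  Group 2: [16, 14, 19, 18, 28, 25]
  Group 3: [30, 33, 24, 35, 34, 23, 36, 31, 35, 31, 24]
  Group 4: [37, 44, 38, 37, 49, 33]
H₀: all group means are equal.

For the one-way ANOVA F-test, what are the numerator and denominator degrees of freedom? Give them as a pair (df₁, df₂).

degrees of freedom = [3, 31]

k = 4 groups, N = 35 total
df = (k−1, N−k) = (4−1, 35−4) = (3, 31)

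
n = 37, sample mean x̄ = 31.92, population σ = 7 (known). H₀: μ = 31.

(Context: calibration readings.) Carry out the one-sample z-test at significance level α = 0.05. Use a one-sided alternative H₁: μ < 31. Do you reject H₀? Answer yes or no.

reject H₀: no

SE = σ/√n = 7/√37 = 1.1508
z = (x̄−μ₀)/SE = (31.92−31)/1.1508 = 0.7994
p-value (one-sided, H₁ less) = 0.78798
At α=0.05: p ≥ α → fail to reject H₀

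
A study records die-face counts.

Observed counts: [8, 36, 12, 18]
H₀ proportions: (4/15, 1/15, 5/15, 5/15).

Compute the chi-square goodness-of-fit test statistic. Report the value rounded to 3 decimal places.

test statistic = 210.919

n = 74; E_i = n·p_i = [19.73, 4.93, 24.67, 24.67]
χ² = (8−19.73)²/19.73 + (36−4.93)²/4.93 + (12−24.67)²/24.67 + (18−24.67)²/24.67 = 210.9189
df = 3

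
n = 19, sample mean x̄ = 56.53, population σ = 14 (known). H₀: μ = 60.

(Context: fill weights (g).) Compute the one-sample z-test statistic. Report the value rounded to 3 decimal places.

test statistic = -1.080

SE = σ/√n = 14/√19 = 3.2118
z = (x̄−μ₀)/SE = (56.53−60)/3.2118 = -1.0804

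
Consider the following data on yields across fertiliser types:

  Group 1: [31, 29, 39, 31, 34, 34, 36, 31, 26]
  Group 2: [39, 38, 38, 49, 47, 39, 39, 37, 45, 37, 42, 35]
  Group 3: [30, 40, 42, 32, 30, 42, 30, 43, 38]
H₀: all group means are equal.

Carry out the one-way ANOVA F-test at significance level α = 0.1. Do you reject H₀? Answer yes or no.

Group means [32.33, 40.42, 36.33], grand mean 36.767
SSB = Σnᵢ(x̄ᵢ−x̄)² = 338.450; SSW = ΣΣ(x−x̄ᵢ)² = 594.917
MSB = 338.450/2 = 169.2250; MSW = 594.917/27 = 22.0340
F = MSB/MSW = 7.6802
df = (2, 27)
p-value (upper-tail) = 0.00229
At α=0.1: p < α → reject H₀

reject H₀: yes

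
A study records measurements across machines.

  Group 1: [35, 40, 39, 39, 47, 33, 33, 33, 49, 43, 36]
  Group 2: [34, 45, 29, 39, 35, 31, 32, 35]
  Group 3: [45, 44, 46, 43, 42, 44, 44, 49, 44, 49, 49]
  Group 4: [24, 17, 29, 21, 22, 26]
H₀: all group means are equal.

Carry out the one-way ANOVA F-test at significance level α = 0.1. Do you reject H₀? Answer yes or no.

reject H₀: yes

Group means [38.82, 35.00, 45.36, 23.17], grand mean 37.361
SSB = Σnᵢ(x̄ᵢ−x̄)² = 1981.290; SSW = ΣΣ(x−x̄ᵢ)² = 643.015
MSB = 1981.290/3 = 660.4301; MSW = 643.015/32 = 20.0942
F = MSB/MSW = 32.8667
df = (3, 32)
p-value (upper-tail) = 0.00000
At α=0.1: p < α → reject H₀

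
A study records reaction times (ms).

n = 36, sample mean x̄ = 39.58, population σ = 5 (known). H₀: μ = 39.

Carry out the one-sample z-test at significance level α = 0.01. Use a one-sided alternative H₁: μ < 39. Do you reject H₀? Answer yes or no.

reject H₀: no

SE = σ/√n = 5/√36 = 0.8333
z = (x̄−μ₀)/SE = (39.58−39)/0.8333 = 0.6960
p-value (one-sided, H₁ less) = 0.75679
At α=0.01: p ≥ α → fail to reject H₀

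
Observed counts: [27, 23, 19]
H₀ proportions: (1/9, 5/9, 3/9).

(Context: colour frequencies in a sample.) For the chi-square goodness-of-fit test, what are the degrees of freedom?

df = k − 1 = 3 − 1 = 2

degrees of freedom = 2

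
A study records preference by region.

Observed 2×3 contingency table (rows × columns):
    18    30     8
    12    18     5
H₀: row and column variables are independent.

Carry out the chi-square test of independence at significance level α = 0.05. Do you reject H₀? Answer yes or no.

Row totals [56, 35], col totals [30, 48, 13], n=91
χ² = (18−18.46)²/18.46 + (30−29.54)²/29.54 + (8−8.00)²/8.00 + (12−11.54)²/11.54 + (18−18.46)²/18.46 + (5−5.00)²/5.00 = 0.0487
df = 2
p-value (upper-tail) = 0.97592
At α=0.05: p ≥ α → fail to reject H₀

reject H₀: no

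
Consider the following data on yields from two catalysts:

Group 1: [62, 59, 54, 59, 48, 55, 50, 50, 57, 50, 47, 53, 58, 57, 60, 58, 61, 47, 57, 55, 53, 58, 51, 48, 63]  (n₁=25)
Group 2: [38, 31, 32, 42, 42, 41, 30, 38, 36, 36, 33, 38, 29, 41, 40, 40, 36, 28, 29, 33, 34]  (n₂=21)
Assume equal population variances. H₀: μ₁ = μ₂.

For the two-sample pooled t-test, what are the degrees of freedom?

degrees of freedom = 44

df = n₁ + n₂ − 2 = 25 + 21 − 2 = 44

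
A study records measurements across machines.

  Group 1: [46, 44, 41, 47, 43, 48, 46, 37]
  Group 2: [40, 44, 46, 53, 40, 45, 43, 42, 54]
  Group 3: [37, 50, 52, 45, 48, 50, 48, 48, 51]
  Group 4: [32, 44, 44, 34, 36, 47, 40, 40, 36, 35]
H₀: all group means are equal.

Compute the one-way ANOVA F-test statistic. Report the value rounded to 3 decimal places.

test statistic = 6.257

Group means [44.00, 45.22, 47.67, 38.80], grand mean 43.778
SSB = Σnᵢ(x̄ᵢ−x̄)² = 403.067; SSW = ΣΣ(x−x̄ᵢ)² = 687.156
MSB = 403.067/3 = 134.3556; MSW = 687.156/32 = 21.4736
F = MSB/MSW = 6.2568
df = (3, 32)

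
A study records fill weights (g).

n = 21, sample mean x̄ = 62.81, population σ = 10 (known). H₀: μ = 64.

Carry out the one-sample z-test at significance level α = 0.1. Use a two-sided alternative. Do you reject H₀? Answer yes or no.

reject H₀: no

SE = σ/√n = 10/√21 = 2.1822
z = (x̄−μ₀)/SE = (62.81−64)/2.1822 = -0.5453
p-value (two-sided) = 0.58553
At α=0.1: p ≥ α → fail to reject H₀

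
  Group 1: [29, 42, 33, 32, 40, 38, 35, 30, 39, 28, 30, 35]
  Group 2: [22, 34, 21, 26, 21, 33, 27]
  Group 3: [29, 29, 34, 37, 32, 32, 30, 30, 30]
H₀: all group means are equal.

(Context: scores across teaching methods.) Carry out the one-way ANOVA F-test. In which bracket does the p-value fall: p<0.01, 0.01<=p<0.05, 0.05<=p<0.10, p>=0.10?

Group means [34.25, 26.29, 31.44], grand mean 31.357
SSB = Σnᵢ(x̄ᵢ−x̄)² = 280.528; SSW = ΣΣ(x−x̄ᵢ)² = 475.901
MSB = 280.528/2 = 140.2639; MSW = 475.901/25 = 19.0360
F = MSB/MSW = 7.3683
df = (2, 25)
p-value (upper-tail) = 0.00305
→ bracket: p<0.01

p-value bracket: p<0.01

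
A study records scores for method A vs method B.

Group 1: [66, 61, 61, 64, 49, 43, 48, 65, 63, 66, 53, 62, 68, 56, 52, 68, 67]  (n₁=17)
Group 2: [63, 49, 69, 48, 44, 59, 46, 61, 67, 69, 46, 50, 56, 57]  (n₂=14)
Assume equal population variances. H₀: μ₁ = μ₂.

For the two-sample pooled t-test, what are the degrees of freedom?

df = n₁ + n₂ − 2 = 17 + 14 − 2 = 29

degrees of freedom = 29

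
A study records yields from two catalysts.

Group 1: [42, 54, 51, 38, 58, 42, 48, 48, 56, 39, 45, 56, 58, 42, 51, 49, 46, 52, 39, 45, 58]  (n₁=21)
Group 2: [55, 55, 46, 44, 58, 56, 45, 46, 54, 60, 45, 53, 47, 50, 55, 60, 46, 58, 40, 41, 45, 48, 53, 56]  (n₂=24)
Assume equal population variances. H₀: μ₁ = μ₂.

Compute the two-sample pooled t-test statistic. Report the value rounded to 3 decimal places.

x̄₁=48.429, s₁=6.660, n₁=21
x̄₂=50.667, s₂=6.084, n₂=24
s_p² = [20·6.660² + 23·6.084²]/43 = 40.4297
SE = √(s_p²·(1/21+1/24)) = 1.8999
t = (48.429−50.667)/1.8999 = -1.1780
df = 43

test statistic = -1.178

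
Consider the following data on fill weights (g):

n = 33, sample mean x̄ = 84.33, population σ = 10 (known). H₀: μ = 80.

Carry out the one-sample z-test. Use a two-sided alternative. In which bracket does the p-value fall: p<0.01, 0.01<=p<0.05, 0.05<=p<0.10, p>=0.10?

SE = σ/√n = 10/√33 = 1.7408
z = (x̄−μ₀)/SE = (84.33−80)/1.7408 = 2.4874
p-value (two-sided) = 0.01287
→ bracket: 0.01<=p<0.05

p-value bracket: 0.01<=p<0.05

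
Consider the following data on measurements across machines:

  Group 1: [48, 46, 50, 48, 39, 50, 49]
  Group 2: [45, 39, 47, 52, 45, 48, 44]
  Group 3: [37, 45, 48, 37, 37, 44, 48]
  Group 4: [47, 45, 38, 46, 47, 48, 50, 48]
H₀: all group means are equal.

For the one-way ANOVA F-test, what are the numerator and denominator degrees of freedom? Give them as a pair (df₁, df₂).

k = 4 groups, N = 29 total
df = (k−1, N−k) = (4−1, 29−4) = (3, 25)

degrees of freedom = [3, 25]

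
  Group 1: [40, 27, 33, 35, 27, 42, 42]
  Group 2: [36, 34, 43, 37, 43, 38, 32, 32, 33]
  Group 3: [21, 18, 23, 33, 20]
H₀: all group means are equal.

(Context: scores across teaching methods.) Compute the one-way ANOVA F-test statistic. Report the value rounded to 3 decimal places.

Group means [35.14, 36.44, 23.00], grand mean 32.810
SSB = Σnᵢ(x̄ᵢ−x̄)² = 638.159; SSW = ΣΣ(x−x̄ᵢ)² = 539.079
MSB = 638.159/2 = 319.0794; MSW = 539.079/18 = 29.9489
F = MSB/MSW = 10.6541
df = (2, 18)

test statistic = 10.654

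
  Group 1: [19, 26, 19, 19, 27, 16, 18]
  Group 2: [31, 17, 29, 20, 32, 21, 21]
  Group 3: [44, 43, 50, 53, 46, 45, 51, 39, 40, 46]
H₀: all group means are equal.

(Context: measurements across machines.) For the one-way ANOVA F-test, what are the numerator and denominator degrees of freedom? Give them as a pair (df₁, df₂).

degrees of freedom = [2, 21]

k = 3 groups, N = 24 total
df = (k−1, N−k) = (3−1, 24−3) = (2, 21)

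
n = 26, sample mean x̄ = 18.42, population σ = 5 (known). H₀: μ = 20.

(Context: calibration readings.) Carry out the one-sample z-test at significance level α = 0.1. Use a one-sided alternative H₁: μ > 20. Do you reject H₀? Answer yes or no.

reject H₀: no

SE = σ/√n = 5/√26 = 0.9806
z = (x̄−μ₀)/SE = (18.42−20)/0.9806 = -1.6113
p-value (one-sided, H₁ greater) = 0.94644
At α=0.1: p ≥ α → fail to reject H₀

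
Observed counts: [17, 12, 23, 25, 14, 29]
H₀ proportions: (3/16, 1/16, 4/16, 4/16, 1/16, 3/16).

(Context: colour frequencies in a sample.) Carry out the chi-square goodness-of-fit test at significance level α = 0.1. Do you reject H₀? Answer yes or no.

n = 120; E_i = n·p_i = [22.50, 7.50, 30.00, 30.00, 7.50, 22.50]
χ² = (17−22.50)²/22.50 + (12−7.50)²/7.50 + (23−30.00)²/30.00 + (25−30.00)²/30.00 + (14−7.50)²/7.50 + (29−22.50)²/22.50 = 14.0222
df = 5
p-value (upper-tail) = 0.01547
At α=0.1: p < α → reject H₀

reject H₀: yes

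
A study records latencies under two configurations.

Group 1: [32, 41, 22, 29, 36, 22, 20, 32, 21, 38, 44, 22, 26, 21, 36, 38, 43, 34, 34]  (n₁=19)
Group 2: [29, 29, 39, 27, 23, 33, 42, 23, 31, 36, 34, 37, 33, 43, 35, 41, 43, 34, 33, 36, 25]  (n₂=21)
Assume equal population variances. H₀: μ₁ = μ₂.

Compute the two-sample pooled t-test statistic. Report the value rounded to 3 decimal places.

x̄₁=31.105, s₁=8.075, n₁=19
x̄₂=33.619, s₂=6.119, n₂=21
s_p² = [18·8.075² + 20·6.119²]/38 = 50.5985
SE = √(s_p²·(1/19+1/21)) = 2.2522
t = (31.105−33.619)/2.2522 = -1.1161
df = 38

test statistic = -1.116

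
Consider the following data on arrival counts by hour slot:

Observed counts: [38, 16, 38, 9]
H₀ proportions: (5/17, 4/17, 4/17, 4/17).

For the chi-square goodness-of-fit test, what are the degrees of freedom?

df = k − 1 = 4 − 1 = 3

degrees of freedom = 3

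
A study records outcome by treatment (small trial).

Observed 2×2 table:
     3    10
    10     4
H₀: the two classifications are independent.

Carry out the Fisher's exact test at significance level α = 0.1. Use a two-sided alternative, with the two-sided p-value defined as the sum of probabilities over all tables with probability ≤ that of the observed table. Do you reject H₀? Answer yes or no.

reject H₀: yes

Margins: r₁=13, r₂=14, c₁=13, c₂=14, n=27
p_obs = C(13,3)·C(14,10)/C(27,13); sum pmf over tables with pmf ≤ p_obs
p-value (two-sided) = 0.02130
At α=0.1: p < α → reject H₀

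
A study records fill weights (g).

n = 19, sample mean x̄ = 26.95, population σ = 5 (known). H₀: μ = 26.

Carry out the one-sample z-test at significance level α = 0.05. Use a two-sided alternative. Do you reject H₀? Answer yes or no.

SE = σ/√n = 5/√19 = 1.1471
z = (x̄−μ₀)/SE = (26.95−26)/1.1471 = 0.8282
p-value (two-sided) = 0.40756
At α=0.05: p ≥ α → fail to reject H₀

reject H₀: no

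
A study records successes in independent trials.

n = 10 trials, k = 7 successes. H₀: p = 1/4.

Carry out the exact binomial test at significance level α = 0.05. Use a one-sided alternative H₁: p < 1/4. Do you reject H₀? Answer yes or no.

Exact binomial: n=10, k=7, p₀=1/4=0.2500
P(X≤7) from Σ C(n,i)·p₀^i·(1−p₀)^(n−i)
p-value (one-sided, H₁ less) = 0.99958
At α=0.05: p ≥ α → fail to reject H₀

reject H₀: no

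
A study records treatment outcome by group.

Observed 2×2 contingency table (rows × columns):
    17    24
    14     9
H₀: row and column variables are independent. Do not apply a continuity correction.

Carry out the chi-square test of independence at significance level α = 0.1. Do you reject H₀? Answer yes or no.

reject H₀: no

Row totals [41, 23], col totals [31, 33], n=64
χ² = (17−19.86)²/19.86 + (24−21.14)²/21.14 + (14−11.14)²/11.14 + (9−11.86)²/11.86 = 2.2217
df = 1
p-value (upper-tail) = 0.13608
At α=0.1: p ≥ α → fail to reject H₀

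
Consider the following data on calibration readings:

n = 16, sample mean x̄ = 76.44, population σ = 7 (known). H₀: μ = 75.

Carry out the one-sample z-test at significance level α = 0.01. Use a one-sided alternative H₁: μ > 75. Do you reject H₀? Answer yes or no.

SE = σ/√n = 7/√16 = 1.7500
z = (x̄−μ₀)/SE = (76.44−75)/1.7500 = 0.8229
p-value (one-sided, H₁ greater) = 0.20529
At α=0.01: p ≥ α → fail to reject H₀

reject H₀: no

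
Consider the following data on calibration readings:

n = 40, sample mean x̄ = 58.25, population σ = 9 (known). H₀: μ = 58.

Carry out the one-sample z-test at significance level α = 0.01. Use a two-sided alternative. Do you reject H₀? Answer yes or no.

SE = σ/√n = 9/√40 = 1.4230
z = (x̄−μ₀)/SE = (58.25−58)/1.4230 = 0.1757
p-value (two-sided) = 0.86054
At α=0.01: p ≥ α → fail to reject H₀

reject H₀: no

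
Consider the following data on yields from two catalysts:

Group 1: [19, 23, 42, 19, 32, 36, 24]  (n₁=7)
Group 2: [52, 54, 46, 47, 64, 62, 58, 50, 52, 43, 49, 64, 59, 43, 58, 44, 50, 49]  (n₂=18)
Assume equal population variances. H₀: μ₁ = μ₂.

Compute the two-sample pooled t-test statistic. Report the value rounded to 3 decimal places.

x̄₁=27.857, s₁=8.934, n₁=7
x̄₂=52.444, s₂=6.956, n₂=18
s_p² = [6·8.934² + 17·6.956²]/23 = 56.5783
SE = √(s_p²·(1/7+1/18)) = 3.3505
t = (27.857−52.444)/3.3505 = -7.3384
df = 23

test statistic = -7.338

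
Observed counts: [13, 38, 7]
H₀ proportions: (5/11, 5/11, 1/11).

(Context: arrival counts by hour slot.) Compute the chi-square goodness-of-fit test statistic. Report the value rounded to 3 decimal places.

n = 58; E_i = n·p_i = [26.36, 26.36, 5.27]
χ² = (13−26.36)²/26.36 + (38−26.36)²/26.36 + (7−5.27)²/5.27 = 12.4759
df = 2

test statistic = 12.476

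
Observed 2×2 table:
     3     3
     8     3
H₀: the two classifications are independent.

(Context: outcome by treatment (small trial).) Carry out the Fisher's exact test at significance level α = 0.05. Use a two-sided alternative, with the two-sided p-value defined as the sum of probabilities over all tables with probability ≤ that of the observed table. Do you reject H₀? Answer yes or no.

Margins: r₁=6, r₂=11, c₁=11, c₂=6, n=17
p_obs = C(6,3)·C(11,8)/C(17,11); sum pmf over tables with pmf ≤ p_obs
p-value (two-sided) = 0.60003
At α=0.05: p ≥ α → fail to reject H₀

reject H₀: no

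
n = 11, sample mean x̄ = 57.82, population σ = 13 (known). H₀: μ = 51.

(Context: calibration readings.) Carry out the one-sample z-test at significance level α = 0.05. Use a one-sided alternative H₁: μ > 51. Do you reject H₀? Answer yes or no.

reject H₀: yes

SE = σ/√n = 13/√11 = 3.9196
z = (x̄−μ₀)/SE = (57.82−51)/3.9196 = 1.7400
p-value (one-sided, H₁ greater) = 0.04093
At α=0.05: p < α → reject H₀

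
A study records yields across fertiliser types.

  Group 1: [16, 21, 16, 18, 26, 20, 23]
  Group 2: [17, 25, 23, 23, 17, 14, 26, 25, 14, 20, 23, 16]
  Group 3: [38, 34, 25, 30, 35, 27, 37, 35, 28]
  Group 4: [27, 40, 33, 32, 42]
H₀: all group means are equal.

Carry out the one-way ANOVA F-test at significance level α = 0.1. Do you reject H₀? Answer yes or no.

Group means [20.00, 20.25, 32.11, 34.80], grand mean 25.636
SSB = Σnᵢ(x̄ᵢ−x̄)² = 1367.697; SSW = ΣΣ(x−x̄ᵢ)² = 627.939
MSB = 1367.697/3 = 455.8992; MSW = 627.939/29 = 21.6531
F = MSB/MSW = 21.0547
df = (3, 29)
p-value (upper-tail) = 0.00000
At α=0.1: p < α → reject H₀

reject H₀: yes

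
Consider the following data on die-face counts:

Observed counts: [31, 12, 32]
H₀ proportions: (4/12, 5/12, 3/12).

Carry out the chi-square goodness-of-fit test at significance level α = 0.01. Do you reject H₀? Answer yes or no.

reject H₀: yes

n = 75; E_i = n·p_i = [25.00, 31.25, 18.75]
χ² = (31−25.00)²/25.00 + (12−31.25)²/31.25 + (32−18.75)²/18.75 = 22.6613
df = 2
p-value (upper-tail) = 0.00001
At α=0.01: p < α → reject H₀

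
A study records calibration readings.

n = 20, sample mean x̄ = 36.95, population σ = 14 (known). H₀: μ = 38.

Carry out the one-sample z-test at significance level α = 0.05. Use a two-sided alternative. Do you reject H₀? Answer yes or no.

reject H₀: no

SE = σ/√n = 14/√20 = 3.1305
z = (x̄−μ₀)/SE = (36.95−38)/3.1305 = -0.3354
p-value (two-sided) = 0.73732
At α=0.05: p ≥ α → fail to reject H₀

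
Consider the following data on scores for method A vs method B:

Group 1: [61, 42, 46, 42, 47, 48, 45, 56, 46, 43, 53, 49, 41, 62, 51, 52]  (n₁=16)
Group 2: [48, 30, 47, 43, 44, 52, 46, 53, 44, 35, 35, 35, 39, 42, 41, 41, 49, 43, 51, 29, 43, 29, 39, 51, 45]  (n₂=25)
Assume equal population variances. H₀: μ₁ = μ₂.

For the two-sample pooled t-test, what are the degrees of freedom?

degrees of freedom = 39

df = n₁ + n₂ − 2 = 16 + 25 − 2 = 39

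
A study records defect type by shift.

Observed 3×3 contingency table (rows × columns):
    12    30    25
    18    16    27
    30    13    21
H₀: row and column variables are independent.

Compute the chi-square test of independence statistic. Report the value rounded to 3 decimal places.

Row totals [67, 61, 64], col totals [60, 59, 73], n=192
χ² = (12−20.94)²/20.94 + (30−20.59)²/20.59 + (25−25.47)²/25.47 + (18−19.06)²/19.06 + (16−18.74)²/18.74 + (27−23.19)²/23.19 + (30−20.00)²/20.00 + (13−19.67)²/19.67 + (21−24.33)²/24.33 = 16.9288
df = 4

test statistic = 16.929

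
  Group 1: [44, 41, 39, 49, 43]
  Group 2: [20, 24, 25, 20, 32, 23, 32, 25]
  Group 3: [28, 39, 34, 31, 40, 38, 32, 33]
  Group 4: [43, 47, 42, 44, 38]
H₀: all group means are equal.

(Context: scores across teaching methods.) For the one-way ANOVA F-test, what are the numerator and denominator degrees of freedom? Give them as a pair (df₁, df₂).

k = 4 groups, N = 26 total
df = (k−1, N−k) = (4−1, 26−4) = (3, 22)

degrees of freedom = [3, 22]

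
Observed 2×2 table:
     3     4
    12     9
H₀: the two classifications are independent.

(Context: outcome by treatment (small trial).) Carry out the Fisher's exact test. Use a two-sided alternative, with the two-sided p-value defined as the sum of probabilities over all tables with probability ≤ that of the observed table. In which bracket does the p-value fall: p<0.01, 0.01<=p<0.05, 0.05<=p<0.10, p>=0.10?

p-value bracket: p>=0.10

Margins: r₁=7, r₂=21, c₁=15, c₂=13, n=28
p_obs = C(7,3)·C(21,12)/C(28,15); sum pmf over tables with pmf ≤ p_obs
p-value (two-sided) = 0.67029
→ bracket: p>=0.10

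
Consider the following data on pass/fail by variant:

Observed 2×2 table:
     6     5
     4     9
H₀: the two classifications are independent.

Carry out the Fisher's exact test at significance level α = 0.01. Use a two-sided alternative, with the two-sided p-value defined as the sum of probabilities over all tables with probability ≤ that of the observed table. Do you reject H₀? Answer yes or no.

reject H₀: no

Margins: r₁=11, r₂=13, c₁=10, c₂=14, n=24
p_obs = C(11,6)·C(13,4)/C(24,10); sum pmf over tables with pmf ≤ p_obs
p-value (two-sided) = 0.40810
At α=0.01: p ≥ α → fail to reject H₀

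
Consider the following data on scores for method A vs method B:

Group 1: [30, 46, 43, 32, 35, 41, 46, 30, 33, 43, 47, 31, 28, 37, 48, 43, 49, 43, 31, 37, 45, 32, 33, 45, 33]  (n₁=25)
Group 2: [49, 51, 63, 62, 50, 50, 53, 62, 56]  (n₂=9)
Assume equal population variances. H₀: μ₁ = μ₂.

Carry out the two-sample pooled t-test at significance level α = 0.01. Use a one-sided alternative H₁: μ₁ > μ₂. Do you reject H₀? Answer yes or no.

reject H₀: no

x̄₁=38.440, s₁=6.820, n₁=25
x̄₂=55.111, s₂=5.798, n₂=9
s_p² = [24·6.820² + 8·5.798²]/32 = 43.2828
SE = √(s_p²·(1/25+1/9)) = 2.5574
t = (38.440−55.111)/2.5574 = -6.5187
df = 32
p-value (one-sided, H₁ greater) = 1.00000
At α=0.01: p ≥ α → fail to reject H₀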